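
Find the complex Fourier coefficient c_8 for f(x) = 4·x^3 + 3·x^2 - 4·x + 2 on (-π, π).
Compute the real Fourier coefficients first: a_8 = 3/16, b_8 = 35/32 - π^2.
Then c_8 = (a_8 − i·b_8)/2 = 3/32 - 35·i/64 + i·π^2/2.

Final answer: 3/32 - 35·i/64 + i·π^2/2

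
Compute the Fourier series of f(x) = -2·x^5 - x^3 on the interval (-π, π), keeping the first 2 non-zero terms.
(-468 - 4·π^4 + 78·π^2)·sin(x) + (-9·π^2 + 27/2 + 2·π^4)·sin(2·x)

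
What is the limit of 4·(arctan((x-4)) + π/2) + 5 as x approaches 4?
Direct substitution at x = 4 gives 5 + 2·π.

Final answer: 5 + 2·π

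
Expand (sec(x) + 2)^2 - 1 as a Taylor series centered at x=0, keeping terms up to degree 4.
3·x^4/2 + 3·x^2 + 8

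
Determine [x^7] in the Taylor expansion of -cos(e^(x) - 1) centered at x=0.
-19/360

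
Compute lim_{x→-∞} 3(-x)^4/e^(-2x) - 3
The quotient is an ∞/∞ indeterminate form as x → -∞.
Compare growth rates of the dominant terms (exponentials ≫ polynomials ≫ logarithms), or apply L'Hôpital's rule; the quotient → 0.
Adding the constant: 0 - 3 = -3. Limit = -3.

Final answer: -3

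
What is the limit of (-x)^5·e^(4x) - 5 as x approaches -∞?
The product is a 0·∞ indeterminate form at x → -∞.
Rewrite the product as (-x)^5 / e^(-4x) (an ∞/∞ form) and apply L'Hôpital, or use the standard hierarchy e^(4|x|) ≫ |(-x)^5| as x → -∞.
The indeterminate product → 0, so the limit = -5.

Final answer: -5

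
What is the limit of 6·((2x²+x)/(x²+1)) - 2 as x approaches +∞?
Evaluate the dominant behaviour as x → +∞; each term tends to a finite value or vanishes.
Limit = 10.

Final answer: 10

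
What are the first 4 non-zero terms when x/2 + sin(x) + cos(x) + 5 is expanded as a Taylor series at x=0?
-x^3/6 - x^2/2 + 3·x/2 + 6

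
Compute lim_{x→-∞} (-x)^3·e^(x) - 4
The product is a 0·∞ indeterminate form at x → -∞.
Rewrite the product as (-x)^3 / e^(-x) (an ∞/∞ form) and apply L'Hôpital, or use the standard hierarchy e^(|x|) ≫ |(-x)^3| as x → -∞.
The indeterminate product → 0, so the limit = -4.

Final answer: -4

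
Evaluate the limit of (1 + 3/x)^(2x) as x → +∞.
As x → +∞: write (1 + 3/x)^(2x) = ((1 + 3/x)^x)^2 → (e^3)^2 = e^6.
Limit = e^(6).

Final answer: e^(6)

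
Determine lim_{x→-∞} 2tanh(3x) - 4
Evaluate the dominant behaviour as x → -∞; each term tends to a finite value or vanishes.
Limit = -6.

Final answer: -6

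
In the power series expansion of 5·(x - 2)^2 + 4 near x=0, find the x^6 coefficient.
Expand to order 6: 5·(x - 2)^2 + 4 = 5·x^2 - 20·x + 24 + O(x^7).
The coefficient of x^6 is 0.

Final answer: 0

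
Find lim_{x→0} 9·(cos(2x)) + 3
Direct substitution at x = 0 gives 12.

Final answer: 12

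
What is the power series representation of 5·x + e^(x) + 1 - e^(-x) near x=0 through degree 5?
x^5/60 + x^3/3 + 7·x + 1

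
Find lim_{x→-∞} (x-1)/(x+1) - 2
Evaluate the dominant behaviour as x → -∞; each term tends to a finite value or vanishes.
Limit = -1.

Final answer: -1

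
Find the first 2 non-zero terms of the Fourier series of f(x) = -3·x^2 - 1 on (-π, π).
12·cos(x) - π^2 - 1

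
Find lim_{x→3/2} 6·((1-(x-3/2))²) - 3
Direct substitution at x = 3/2 gives 3.

Final answer: 3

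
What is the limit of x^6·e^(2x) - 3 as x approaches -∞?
The product is a 0·∞ indeterminate form at x → -∞.
Rewrite the product as x^6 / e^(-2x) (an ∞/∞ form) and apply L'Hôpital, or use the standard hierarchy e^(2|x|) ≫ |x^6| as x → -∞.
The indeterminate product → 0, so the limit = -3.

Final answer: -3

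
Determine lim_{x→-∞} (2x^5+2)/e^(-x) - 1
The quotient is an ∞/∞ indeterminate form as x → -∞.
Compare growth rates of the dominant terms (exponentials ≫ polynomials ≫ logarithms), or apply L'Hôpital's rule; the quotient → 0.
Adding the constant: 0 - 1 = -1. Limit = -1.

Final answer: -1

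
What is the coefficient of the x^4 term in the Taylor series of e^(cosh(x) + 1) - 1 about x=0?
Expand to order 4: e^(cosh(x) + 1) - 1 = x^4·e^(2)/6 + x^2·e^(2)/2 - 1 + e^(2) + O(x^5).
The coefficient of x^4 is e^(2)/6.

Final answer: e^(2)/6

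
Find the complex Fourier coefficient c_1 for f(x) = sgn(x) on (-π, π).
Compute the real Fourier coefficients first: a_1 = 0, b_1 = 4/π.
Then c_1 = (a_1 − i·b_1)/2 = -2·i/π.

Final answer: -2·i/π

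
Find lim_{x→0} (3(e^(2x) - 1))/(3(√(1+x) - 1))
Both numerator and denominator → 0 as x → 0; this is a 0/0 indeterminate form.
Expand each to leading order near x = 0: numerator ~ 6·x, denominator ~ 3·x/2.
The limit of the ratio is 4.

Final answer: 4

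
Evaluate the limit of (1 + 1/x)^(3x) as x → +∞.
As x → +∞: write (1 + 1/x)^(3x) = ((1 + 1/x)^x)^3 → (e^1)^3 = e^3.
Limit = e^(3).

Final answer: e^(3)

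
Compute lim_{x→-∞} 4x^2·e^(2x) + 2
The product is a 0·∞ indeterminate form at x → -∞.
Rewrite the product as 4x^2 / e^(-2x) (an ∞/∞ form) and apply L'Hôpital, or use the standard hierarchy e^(2|x|) ≫ |x^2| as x → -∞.
The indeterminate product → 0, so the limit = 2.

Final answer: 2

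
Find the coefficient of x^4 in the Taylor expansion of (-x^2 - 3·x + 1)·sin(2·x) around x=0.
Expand to order 4: (-x^2 - 3·x + 1)·sin(2·x) = 4·x^4 - 10·x^3/3 - 6·x^2 + 2·x + O(x^5).
The coefficient of x^4 is 4.

Final answer: 4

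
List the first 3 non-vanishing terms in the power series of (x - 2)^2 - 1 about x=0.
x^2 - 4·x + 3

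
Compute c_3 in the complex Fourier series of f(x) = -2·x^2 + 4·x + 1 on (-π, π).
Compute the real Fourier coefficients first: a_3 = 8/9, b_3 = 8/3.
Then c_3 = (a_3 − i·b_3)/2 = 4/9 - 4·i/3.

Final answer: 4/9 - 4·i/3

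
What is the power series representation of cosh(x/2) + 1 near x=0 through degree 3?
x^2/8 + 2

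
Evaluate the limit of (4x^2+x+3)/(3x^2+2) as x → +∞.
This is an ∞/∞ indeterminate form as x → +∞.
Divide numerator and denominator by x^2 and let the lower-order terms vanish; the leading terms give 4/3.
Limit = 4/3.

Final answer: 4/3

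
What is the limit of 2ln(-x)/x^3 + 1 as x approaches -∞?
The quotient is an ∞/∞ indeterminate form as x → -∞.
Compare growth rates of the dominant terms (exponentials ≫ polynomials ≫ logarithms), or apply L'Hôpital's rule; the quotient → 0.
Adding the constant: 0 + 1 = 1. Limit = 1.

Final answer: 1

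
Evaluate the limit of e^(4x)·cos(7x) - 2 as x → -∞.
Evaluate the dominant behaviour as x → -∞; each term tends to a finite value or vanishes.
Limit = -2.

Final answer: -2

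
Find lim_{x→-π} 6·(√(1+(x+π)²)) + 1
Direct substitution at x = -π gives 7.

Final answer: 7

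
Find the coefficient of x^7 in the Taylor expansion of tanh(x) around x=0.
Expand to order 7: tanh(x) = -17·x^7/315 + 2·x^5/15 - x^3/3 + x + O(x^8).
The coefficient of x^7 is -17/315.

Final answer: -17/315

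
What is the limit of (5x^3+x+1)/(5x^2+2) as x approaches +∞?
This is an ∞/∞ indeterminate form as x → +∞.
Divide numerator and denominator by x^3 and let the lower-order terms vanish; the numerator's degree 3 exceeds the denominator's degree 2, so the quotient diverges.
Limit = ∞.

Final answer: ∞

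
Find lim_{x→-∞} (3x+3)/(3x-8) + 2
Evaluate the dominant behaviour as x → -∞; each term tends to a finite value or vanishes.
Limit = 3.

Final answer: 3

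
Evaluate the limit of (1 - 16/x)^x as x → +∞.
As x → +∞: this is the defining limit (1 - 16/x)^x → e^(-16).
Limit = e^(-16).

Final answer: e^(-16)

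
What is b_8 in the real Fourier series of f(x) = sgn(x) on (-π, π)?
b_8 = (1/π) ∫_{-π}^{π} f(x)·sin(8x) dx.
Evaluate the integral (use parity and integration by parts as needed): b_8 = 0.

Final answer: 0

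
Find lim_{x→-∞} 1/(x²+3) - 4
Evaluate the dominant behaviour as x → -∞; each term tends to a finite value or vanishes.
Limit = -4.

Final answer: -4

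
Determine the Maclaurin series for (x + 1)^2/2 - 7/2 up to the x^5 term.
x^2/2 + x - 3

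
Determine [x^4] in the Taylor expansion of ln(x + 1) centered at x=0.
Expand to order 4: ln(x + 1) = -x^4/4 + x^3/3 - x^2/2 + x + O(x^5).
The coefficient of x^4 is -1/4.

Final answer: -1/4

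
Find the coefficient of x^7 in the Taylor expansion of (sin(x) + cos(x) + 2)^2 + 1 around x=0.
Expand to order 7: (sin(x) + cos(x) + 2)^2 + 1 = -11·x^7/420 - x^6/180 + 3·x^5/10 + x^4/6 - 2·x^3 - 2·x^2 + 6·x + 10 + O(x^8).
The coefficient of x^7 is -11/420.

Final answer: -11/420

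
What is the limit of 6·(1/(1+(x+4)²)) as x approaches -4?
Direct substitution at x = -4 gives 6.

Final answer: 6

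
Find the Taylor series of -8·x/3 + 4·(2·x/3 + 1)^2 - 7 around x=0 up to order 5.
16·x^2/9 + 8·x/3 - 3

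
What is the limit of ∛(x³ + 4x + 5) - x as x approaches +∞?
This is an ∞ − ∞ indeterminate form.
Multiply by (A² + AB + B²)/(A² + AB + B²) where A = ∛(x³+4x + 5), B = x to use A³ − B³ = (A−B)(A²+AB+B²); the x³ terms cancel, leaving (4x + 5)/(A²+AB+B²) with denominator ~ 3x², so the limit is 0.
Limit = 0.

Final answer: 0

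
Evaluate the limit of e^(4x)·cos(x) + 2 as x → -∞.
Evaluate the dominant behaviour as x → -∞; each term tends to a finite value or vanishes.
Limit = 2.

Final answer: 2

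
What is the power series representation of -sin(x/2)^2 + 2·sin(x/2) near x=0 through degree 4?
x^4/48 - x^3/24 - x^2/4 + x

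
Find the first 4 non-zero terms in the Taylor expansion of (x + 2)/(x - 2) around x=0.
-x^3/4 - x^2/2 - x - 1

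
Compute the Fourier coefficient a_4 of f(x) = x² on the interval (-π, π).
a_4 = (1/π) ∫_{-π}^{π} f(x)·cos(4x) dx.
Evaluate the integral (use parity and integration by parts as needed): a_4 = 1/4.

Final answer: 1/4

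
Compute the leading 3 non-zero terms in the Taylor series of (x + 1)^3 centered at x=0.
3·x^2 + 3·x + 1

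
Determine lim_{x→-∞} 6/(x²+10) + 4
Evaluate the dominant behaviour as x → -∞; each term tends to a finite value or vanishes.
Limit = 4.

Final answer: 4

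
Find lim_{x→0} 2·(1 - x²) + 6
Direct substitution at x = 0 gives 8.

Final answer: 8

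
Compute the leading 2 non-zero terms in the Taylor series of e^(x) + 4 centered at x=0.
x + 5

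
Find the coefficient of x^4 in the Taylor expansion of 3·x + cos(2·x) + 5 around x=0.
Expand to order 4: 3·x + cos(2·x) + 5 = 2·x^4/3 - 2·x^2 + 3·x + 6 + O(x^5).
The coefficient of x^4 is 2/3.

Final answer: 2/3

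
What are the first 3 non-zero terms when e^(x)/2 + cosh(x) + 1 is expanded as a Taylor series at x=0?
3·x^2/4 + x/2 + 5/2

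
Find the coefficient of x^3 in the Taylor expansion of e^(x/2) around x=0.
Expand to order 3: e^(x/2) = x^3/48 + x^2/8 + x/2 + 1 + O(x^4).
The coefficient of x^3 is 1/48.

Final answer: 1/48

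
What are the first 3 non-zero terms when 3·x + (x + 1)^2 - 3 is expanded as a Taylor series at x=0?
x^2 + 5·x - 2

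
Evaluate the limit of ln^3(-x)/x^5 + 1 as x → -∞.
The quotient is an ∞/∞ indeterminate form as x → -∞.
Compare growth rates of the dominant terms (exponentials ≫ polynomials ≫ logarithms), or apply L'Hôpital's rule; the quotient → 0.
Adding the constant: 0 + 1 = 1. Limit = 1.

Final answer: 1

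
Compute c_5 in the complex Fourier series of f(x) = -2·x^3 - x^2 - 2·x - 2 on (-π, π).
Compute the real Fourier coefficients first: a_5 = 4/25, b_5 = -4·π^2/5 - 76/125.
Then c_5 = (a_5 − i·b_5)/2 = 2/25 + 38·i/125 + 2·i·π^2/5.

Final answer: 2/25 + 38·i/125 + 2·i·π^2/5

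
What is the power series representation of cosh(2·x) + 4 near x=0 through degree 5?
2·x^4/3 + 2·x^2 + 5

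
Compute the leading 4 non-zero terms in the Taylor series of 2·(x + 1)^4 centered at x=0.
8·x^3 + 12·x^2 + 8·x + 2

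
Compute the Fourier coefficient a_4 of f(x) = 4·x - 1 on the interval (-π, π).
a_4 = (1/π) ∫_{-π}^{π} f(x)·cos(4x) dx.
Evaluate the integral (use parity and integration by parts as needed): a_4 = 0.

Final answer: 0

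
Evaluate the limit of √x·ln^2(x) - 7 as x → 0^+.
The product is a 0·∞ indeterminate form at x → 0⁺.
Rewrite the product as ln^2(x) / x^(-1/2) and apply L'Hôpital, or use the standard hierarchy x^(-1/2) ≫ |ln x|^2 as x → 0⁺.
The indeterminate product → 0, so the limit = -7.

Final answer: -7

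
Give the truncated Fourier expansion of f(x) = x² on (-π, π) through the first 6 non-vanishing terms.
-4·cos(x) + cos(2·x) - 4·cos(3·x)/9 + cos(4·x)/4 - 4·cos(5·x)/25 + π^2/3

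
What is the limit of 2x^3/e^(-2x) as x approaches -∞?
This is an ∞/∞ indeterminate form as x → -∞.
Compare growth rates of the dominant terms (exponentials ≫ polynomials ≫ logarithms), or apply L'Hôpital's rule; the quotient → 0.
Limit = 0.

Final answer: 0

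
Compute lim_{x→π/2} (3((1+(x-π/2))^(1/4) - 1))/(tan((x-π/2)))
Both numerator and denominator → 0 as x → π/2; this is a 0/0 indeterminate form.
Expand each to leading order near x = π/2: numerator ~ 3·(x - π/2)/4, denominator ~ (x - π/2).
The limit of the ratio is 3/4.

Final answer: 3/4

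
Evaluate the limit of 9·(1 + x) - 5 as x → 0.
Direct substitution at x = 0 gives 4.

Final answer: 4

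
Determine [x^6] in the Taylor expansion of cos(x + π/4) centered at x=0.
Expand to order 6: cos(x + π/4) = -√(2)·x^6/1440 - √(2)·x^5/240 + √(2)·x^4/48 + √(2)·x^3/12 - √(2)·x^2/4 - √(2)·x/2 + √(2)/2 + O(x^7).
The coefficient of x^6 is -√(2)/1440.

Final answer: -√(2)/1440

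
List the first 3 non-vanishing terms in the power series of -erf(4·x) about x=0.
-1024·x^5/(5·√(π)) + 128·x^3/(3·√(π)) - 8·x/√(π)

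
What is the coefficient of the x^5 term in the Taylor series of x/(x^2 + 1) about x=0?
Expand to order 5: x/(x^2 + 1) = x^5 - x^3 + x + O(x^6).
The coefficient of x^5 is 1.

Final answer: 1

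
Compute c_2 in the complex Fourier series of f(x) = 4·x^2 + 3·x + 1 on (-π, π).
Compute the real Fourier coefficients first: a_2 = 4, b_2 = -3.
Then c_2 = (a_2 − i·b_2)/2 = 2 + 3·i/2.

Final answer: 2 + 3·i/2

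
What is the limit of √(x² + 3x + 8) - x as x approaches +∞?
This is an ∞ − ∞ indeterminate form.
Multiply and divide by the conjugate √(x²+3x + 8) + x; the x² terms cancel, leaving (3x + 8)/(√(x²+3x + 8)+x) → 3/2.
Limit = 3/2.

Final answer: 3/2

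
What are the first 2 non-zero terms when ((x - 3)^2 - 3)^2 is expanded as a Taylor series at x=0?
36 - 72·x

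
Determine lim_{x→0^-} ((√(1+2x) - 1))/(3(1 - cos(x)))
Both numerator and denominator → 0 as x → 0^-; this is a 0/0 indeterminate form.
Expand each to leading order near x = 0: numerator ~ x, denominator ~ 3·x^2/2.
The limit of the ratio is -∞.

Final answer: -∞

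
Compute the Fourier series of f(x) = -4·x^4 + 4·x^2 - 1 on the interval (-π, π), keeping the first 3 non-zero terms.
(-208 + 32·π^2)·cos(x) + (16 - 8·π^2)·cos(2·x) - 4·π^4/5 - 1 + 4·π^2/3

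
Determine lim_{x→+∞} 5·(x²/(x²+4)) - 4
Evaluate the dominant behaviour as x → +∞; each term tends to a finite value or vanishes.
Limit = 1.

Final answer: 1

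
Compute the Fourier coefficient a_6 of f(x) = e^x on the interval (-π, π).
a_6 = (1/π) ∫_{-π}^{π} f(x)·cos(6x) dx.
Evaluate the integral (use parity and integration by parts as needed): a_6 = (-1 + e^(2·π))·e^(-π)/(37·π).

Final answer: (-1 + e^(2·π))·e^(-π)/(37·π)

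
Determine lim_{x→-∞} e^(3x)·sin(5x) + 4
Evaluate the dominant behaviour as x → -∞; each term tends to a finite value or vanishes.
Limit = 4.

Final answer: 4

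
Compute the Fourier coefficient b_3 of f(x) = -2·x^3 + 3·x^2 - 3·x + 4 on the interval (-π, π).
b_3 = (1/π) ∫_{-π}^{π} f(x)·sin(3x) dx.
Evaluate the integral (use parity and integration by parts as needed): b_3 = -4·π^2/3 - 10/9.

Final answer: -4·π^2/3 - 10/9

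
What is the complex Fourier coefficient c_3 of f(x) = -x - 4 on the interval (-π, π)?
Compute the real Fourier coefficients first: a_3 = 0, b_3 = -2/3.
Then c_3 = (a_3 − i·b_3)/2 = i/3.

Final answer: i/3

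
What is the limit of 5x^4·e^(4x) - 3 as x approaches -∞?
The product is a 0·∞ indeterminate form at x → -∞.
Rewrite the product as 5x^4 / e^(-4x) (an ∞/∞ form) and apply L'Hôpital, or use the standard hierarchy e^(4|x|) ≫ |x^4| as x → -∞.
The indeterminate product → 0, so the limit = -3.

Final answer: -3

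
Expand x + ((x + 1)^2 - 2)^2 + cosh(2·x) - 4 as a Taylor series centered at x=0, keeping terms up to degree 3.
4·x^3 + 4·x^2 - 3·x - 2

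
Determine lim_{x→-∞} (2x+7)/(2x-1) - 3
Evaluate the dominant behaviour as x → -∞; each term tends to a finite value or vanishes.
Limit = -2.

Final answer: -2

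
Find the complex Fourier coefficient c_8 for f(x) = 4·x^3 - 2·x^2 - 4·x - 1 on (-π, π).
Compute the real Fourier coefficients first: a_8 = -1/8, b_8 = 35/32 - π^2.
Then c_8 = (a_8 − i·b_8)/2 = -1/16 - 35·i/64 + i·π^2/2.

Final answer: -1/16 - 35·i/64 + i·π^2/2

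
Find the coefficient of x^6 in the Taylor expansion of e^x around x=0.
Expand to order 6: e^x = x^6/720 + x^5/120 + x^4/24 + x^3/6 + x^2/2 + x + 1 + O(x^7).
The coefficient of x^6 is 1/720.

Final answer: 1/720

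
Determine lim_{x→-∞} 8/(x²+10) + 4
Evaluate the dominant behaviour as x → -∞; each term tends to a finite value or vanishes.
Limit = 4.

Final answer: 4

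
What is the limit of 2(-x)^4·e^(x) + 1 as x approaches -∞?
The product is a 0·∞ indeterminate form at x → -∞.
Rewrite the product as 2(-x)^4 / e^(-x) (an ∞/∞ form) and apply L'Hôpital, or use the standard hierarchy e^(|x|) ≫ |(-x)^4| as x → -∞.
The indeterminate product → 0, so the limit = 1.

Final answer: 1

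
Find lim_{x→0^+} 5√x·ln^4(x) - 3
The product is a 0·∞ indeterminate form at x → 0⁺.
Rewrite the product as 5·ln^4(x) / x^(-1/2) and apply L'Hôpital, or use the standard hierarchy x^(-1/2) ≫ |ln x|^4 as x → 0⁺.
The indeterminate product → 0, so the limit = -3.

Final answer: -3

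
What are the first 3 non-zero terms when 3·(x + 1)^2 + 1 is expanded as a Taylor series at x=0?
3·x^2 + 6·x + 4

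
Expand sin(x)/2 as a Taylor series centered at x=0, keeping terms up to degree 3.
-x^3/12 + x/2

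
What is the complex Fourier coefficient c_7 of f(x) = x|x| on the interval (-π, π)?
Compute the real Fourier coefficients first: a_7 = 0, b_7 = (-8 + 98·π^2)/(343·π).
Then c_7 = (a_7 − i·b_7)/2 = -i·π/7 + 4·i/(343·π).

Final answer: -i·π/7 + 4·i/(343·π)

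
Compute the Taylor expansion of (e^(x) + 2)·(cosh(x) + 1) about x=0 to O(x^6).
17·x^5/120 + 11·x^4/24 + 5·x^3/6 + 5·x^2/2 + 2·x + 6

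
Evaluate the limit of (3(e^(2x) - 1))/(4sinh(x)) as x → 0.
Both numerator and denominator → 0 as x → 0; this is a 0/0 indeterminate form.
Expand each to leading order near x = 0: numerator ~ 6·x, denominator ~ 4·x.
The limit of the ratio is 3/2.

Final answer: 3/2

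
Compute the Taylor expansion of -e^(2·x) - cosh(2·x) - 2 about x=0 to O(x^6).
-4·x^5/15 - 4·x^4/3 - 4·x^3/3 - 4·x^2 - 2·x - 4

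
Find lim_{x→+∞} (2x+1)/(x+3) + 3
Evaluate the dominant behaviour as x → +∞; each term tends to a finite value or vanishes.
Limit = 5.

Final answer: 5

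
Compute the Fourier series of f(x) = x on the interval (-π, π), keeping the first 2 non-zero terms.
2·sin(x) - sin(2·x)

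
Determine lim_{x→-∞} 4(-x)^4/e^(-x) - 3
The quotient is an ∞/∞ indeterminate form as x → -∞.
Compare growth rates of the dominant terms (exponentials ≫ polynomials ≫ logarithms), or apply L'Hôpital's rule; the quotient → 0.
Adding the constant: 0 - 3 = -3. Limit = -3.

Final answer: -3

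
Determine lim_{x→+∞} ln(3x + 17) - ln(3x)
This is an ∞ − ∞ indeterminate form.
Combine the logarithms: ln(3x+17) − ln(3x) = ln((3x+17)/(3x)) = ln(1 + 17/(3x)) → ln(1) = 0.
Limit = 0.

Final answer: 0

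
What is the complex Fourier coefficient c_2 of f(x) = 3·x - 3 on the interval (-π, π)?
Compute the real Fourier coefficients first: a_2 = 0, b_2 = -3.
Then c_2 = (a_2 − i·b_2)/2 = 3·i/2.

Final answer: 3·i/2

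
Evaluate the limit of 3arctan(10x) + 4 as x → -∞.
Evaluate the dominant behaviour as x → -∞; each term tends to a finite value or vanishes.
Limit = 4 - 3·π/2.

Final answer: 4 - 3·π/2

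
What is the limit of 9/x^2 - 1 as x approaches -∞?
Evaluate the dominant behaviour as x → -∞; each term tends to a finite value or vanishes.
Limit = -1.

Final answer: -1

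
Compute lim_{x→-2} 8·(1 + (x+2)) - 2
Direct substitution at x = -2 gives 6.

Final answer: 6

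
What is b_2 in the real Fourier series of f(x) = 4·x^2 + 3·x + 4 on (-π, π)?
b_2 = (1/π) ∫_{-π}^{π} f(x)·sin(2x) dx.
Evaluate the integral (use parity and integration by parts as needed): b_2 = -3.

Final answer: -3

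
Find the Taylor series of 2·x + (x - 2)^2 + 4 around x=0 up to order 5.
x^2 - 2·x + 8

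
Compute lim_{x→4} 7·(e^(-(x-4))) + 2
Direct substitution at x = 4 gives 9.

Final answer: 9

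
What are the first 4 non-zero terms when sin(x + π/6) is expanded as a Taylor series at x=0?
-√(3)·x^3/12 - x^2/4 + √(3)·x/2 + 1/2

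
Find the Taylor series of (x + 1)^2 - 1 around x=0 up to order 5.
x^2 + 2·x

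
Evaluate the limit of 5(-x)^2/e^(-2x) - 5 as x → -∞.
The quotient is an ∞/∞ indeterminate form as x → -∞.
Compare growth rates of the dominant terms (exponentials ≫ polynomials ≫ logarithms), or apply L'Hôpital's rule; the quotient → 0.
Adding the constant: 0 - 5 = -5. Limit = -5.

Final answer: -5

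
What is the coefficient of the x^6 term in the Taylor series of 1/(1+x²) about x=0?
Expand to order 6: 1/(1+x²) = -x^6 + x^4 - x^2 + 1 + O(x^7).
The coefficient of x^6 is -1.

Final answer: -1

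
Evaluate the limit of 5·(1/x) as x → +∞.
Evaluate the dominant behaviour as x → +∞; each term tends to a finite value or vanishes.
Limit = 0.

Final answer: 0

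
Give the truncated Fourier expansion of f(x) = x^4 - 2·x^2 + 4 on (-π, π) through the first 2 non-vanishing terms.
(56 - 8·π^2)·cos(x) - 2·π^2/3 + 4 + π^4/5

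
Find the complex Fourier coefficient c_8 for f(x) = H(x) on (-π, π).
Compute the real Fourier coefficients first: a_8 = 0, b_8 = 0.
Then c_8 = (a_8 − i·b_8)/2 = 0.

Final answer: 0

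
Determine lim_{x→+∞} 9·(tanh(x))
Evaluate the dominant behaviour as x → +∞; each term tends to a finite value or vanishes.
Limit = 9.

Final answer: 9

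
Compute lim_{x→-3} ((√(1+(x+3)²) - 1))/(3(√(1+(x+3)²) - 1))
Both numerator and denominator → 0 as x → -3; this is a 0/0 indeterminate form.
Expand each to leading order near x = -3: numerator ~ (x + 3)^2/2, denominator ~ 3·(x + 3)^2/2.
The limit of the ratio is 1/3.

Final answer: 1/3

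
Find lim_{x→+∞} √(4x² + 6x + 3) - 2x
As x → +∞: multiply by the conjugate to get (6x+3)/(√(4x²+6x+3)+2x); the denominator ~ 4x, so the limit is 6/4 = 3/2.
Limit = 3/2.

Final answer: 3/2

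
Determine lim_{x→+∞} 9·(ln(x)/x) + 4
Evaluate the dominant behaviour as x → +∞; each term tends to a finite value or vanishes.
Limit = 4.

Final answer: 4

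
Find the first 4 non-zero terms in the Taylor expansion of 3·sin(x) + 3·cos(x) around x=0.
-x^3/2 - 3·x^2/2 + 3·x + 3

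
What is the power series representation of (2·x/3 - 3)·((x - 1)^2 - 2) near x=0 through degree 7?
2·x^3/3 - 13·x^2/3 + 16·x/3 + 3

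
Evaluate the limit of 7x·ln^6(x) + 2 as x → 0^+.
The product is a 0·∞ indeterminate form at x → 0⁺.
Rewrite the product as 7·ln^6(x) / x^(-1) and apply L'Hôpital, or use the standard hierarchy x^(-1) ≫ |ln x|^6 as x → 0⁺.
The indeterminate product → 0, so the limit = 2.

Final answer: 2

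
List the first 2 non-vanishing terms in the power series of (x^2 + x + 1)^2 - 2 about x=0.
2·x - 1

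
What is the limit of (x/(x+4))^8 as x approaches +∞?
As x → +∞: x/(x+4) = 1/(1 + 4/x) → 1, and the 8th power of a limit-1 base also → 1.
Limit = 1.

Final answer: 1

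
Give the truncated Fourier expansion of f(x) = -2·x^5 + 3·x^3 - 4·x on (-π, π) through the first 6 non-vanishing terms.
(-524 - 4·π^4 + 86·π^2)·sin(x) + (-13·π^2 + 47/2 + 2·π^4)·sin(2·x) + (-4·π^4/3 - 484/81 + 134·π^2/27)·sin(3·x) + (-11·π^2/4 + 97/32 + π^4)·sin(4·x) + (-4·π^4/5 - 1276/625 + 46·π^2/25)·sin(5·x) + (-37·π^2/27 + 253/162 + 2·π^4/3)·sin(6·x)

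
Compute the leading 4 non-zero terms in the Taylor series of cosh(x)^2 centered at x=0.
2·x^6/45 + x^4/3 + x^2 + 1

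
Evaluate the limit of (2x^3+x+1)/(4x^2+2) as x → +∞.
This is an ∞/∞ indeterminate form as x → +∞.
Divide numerator and denominator by x^3 and let the lower-order terms vanish; the numerator's degree 3 exceeds the denominator's degree 2, so the quotient diverges.
Limit = ∞.

Final answer: ∞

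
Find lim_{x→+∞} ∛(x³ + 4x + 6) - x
This is an ∞ − ∞ indeterminate form.
Multiply by (A² + AB + B²)/(A² + AB + B²) where A = ∛(x³+4x + 6), B = x to use A³ − B³ = (A−B)(A²+AB+B²); the x³ terms cancel, leaving (4x + 6)/(A²+AB+B²) with denominator ~ 3x², so the limit is 0.
Limit = 0.

Final answer: 0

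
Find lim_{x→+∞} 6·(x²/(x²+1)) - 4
Evaluate the dominant behaviour as x → +∞; each term tends to a finite value or vanishes.
Limit = 2.

Final answer: 2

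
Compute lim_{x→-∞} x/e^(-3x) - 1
The quotient is an ∞/∞ indeterminate form as x → -∞.
Compare growth rates of the dominant terms (exponentials ≫ polynomials ≫ logarithms), or apply L'Hôpital's rule; the quotient → 0.
Adding the constant: 0 - 1 = -1. Limit = -1.

Final answer: -1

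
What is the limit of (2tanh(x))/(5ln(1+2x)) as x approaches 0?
Both numerator and denominator → 0 as x → 0; this is a 0/0 indeterminate form.
Expand each to leading order near x = 0: numerator ~ 2·x, denominator ~ 10·x.
The limit of the ratio is 1/5.

Final answer: 1/5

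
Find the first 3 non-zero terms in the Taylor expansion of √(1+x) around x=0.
-x^2/8 + x/2 + 1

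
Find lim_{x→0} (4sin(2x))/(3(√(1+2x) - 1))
Both numerator and denominator → 0 as x → 0; this is a 0/0 indeterminate form.
Expand each to leading order near x = 0: numerator ~ 8·x, denominator ~ 3·x.
The limit of the ratio is 8/3.

Final answer: 8/3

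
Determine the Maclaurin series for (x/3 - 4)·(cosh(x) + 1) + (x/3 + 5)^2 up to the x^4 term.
-x^4/6 + x^3/6 - 17·x^2/9 + 4·x + 17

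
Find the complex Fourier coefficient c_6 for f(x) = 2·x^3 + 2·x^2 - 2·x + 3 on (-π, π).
Compute the real Fourier coefficients first: a_6 = 2/9, b_6 = 7/9 - 2·π^2/3.
Then c_6 = (a_6 − i·b_6)/2 = 1/9 - 7·i/18 + i·π^2/3.

Final answer: 1/9 - 7·i/18 + i·π^2/3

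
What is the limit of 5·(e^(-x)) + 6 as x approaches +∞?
Evaluate the dominant behaviour as x → +∞; each term tends to a finite value or vanishes.
Limit = 6.

Final answer: 6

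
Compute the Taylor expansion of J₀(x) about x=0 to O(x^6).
x^4/64 - x^2/4 + 1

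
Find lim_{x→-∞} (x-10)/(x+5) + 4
Evaluate the dominant behaviour as x → -∞; each term tends to a finite value or vanishes.
Limit = 5.

Final answer: 5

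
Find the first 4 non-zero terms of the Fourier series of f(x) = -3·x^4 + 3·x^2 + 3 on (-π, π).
(-156 + 24·π^2)·cos(x) + (12 - 6·π^2)·cos(2·x) + (-28/9 + 8·π^2/3)·cos(3·x) - 3·π^4/5 + 3 + π^2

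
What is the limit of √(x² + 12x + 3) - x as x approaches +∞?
As x → +∞: multiply by the conjugate to get (12x+3)/(√(x²+12x+3)+x); the denominator ~ 2x, so the limit is 12/2 = 6.
Limit = 6.

Final answer: 6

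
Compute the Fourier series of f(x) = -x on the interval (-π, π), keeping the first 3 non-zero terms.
-2·sin(x) + sin(2·x) - 2·sin(3·x)/3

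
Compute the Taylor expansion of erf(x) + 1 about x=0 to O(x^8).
-x^7/(21·√(π)) + x^5/(5·√(π)) - 2·x^3/(3·√(π)) + 2·x/√(π) + 1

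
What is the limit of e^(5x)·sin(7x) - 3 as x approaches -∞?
Evaluate the dominant behaviour as x → -∞; each term tends to a finite value or vanishes.
Limit = -3.

Final answer: -3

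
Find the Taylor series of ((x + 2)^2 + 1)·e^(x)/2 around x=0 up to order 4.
11·x^4/16 + 23·x^3/12 + 15·x^2/4 + 9·x/2 + 5/2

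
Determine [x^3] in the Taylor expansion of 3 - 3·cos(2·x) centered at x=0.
Expand to order 3: 3 - 3·cos(2·x) = 6·x^2 + O(x^4).
The coefficient of x^3 is 0.

Final answer: 0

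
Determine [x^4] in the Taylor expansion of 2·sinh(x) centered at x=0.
Expand to order 4: 2·sinh(x) = x^3/3 + 2·x + O(x^5).
The coefficient of x^4 is 0.

Final answer: 0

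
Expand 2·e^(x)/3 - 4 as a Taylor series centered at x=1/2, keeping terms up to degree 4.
-4 + 2·e^(1/2)/3 + 2·e^(1/2)·(x - 1/2)/3 + e^(1/2)·(x - 1/2)^2/3 + e^(1/2)·(x - 1/2)^3/9 + e^(1/2)·(x - 1/2)^4/36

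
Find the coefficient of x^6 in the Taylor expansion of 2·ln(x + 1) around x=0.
Expand to order 6: 2·ln(x + 1) = -x^6/3 + 2·x^5/5 - x^4/2 + 2·x^3/3 - x^2 + 2·x + O(x^7).
The coefficient of x^6 is -1/3.

Final answer: -1/3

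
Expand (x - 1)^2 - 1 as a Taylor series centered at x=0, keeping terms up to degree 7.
x^2 - 2·x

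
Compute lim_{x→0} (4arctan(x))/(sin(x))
Both numerator and denominator → 0 as x → 0; this is a 0/0 indeterminate form.
Expand each to leading order near x = 0: numerator ~ 4·x, denominator ~ x.
The limit of the ratio is 4.

Final answer: 4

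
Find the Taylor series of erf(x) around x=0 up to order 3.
-2·x^3/(3·√(π)) + 2·x/√(π)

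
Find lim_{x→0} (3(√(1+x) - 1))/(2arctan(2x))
Both numerator and denominator → 0 as x → 0; this is a 0/0 indeterminate form.
Expand each to leading order near x = 0: numerator ~ 3·x/2, denominator ~ 4·x.
The limit of the ratio is 3/8.

Final answer: 3/8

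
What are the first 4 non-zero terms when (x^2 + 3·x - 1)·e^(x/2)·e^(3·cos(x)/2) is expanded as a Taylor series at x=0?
-49·x^3·e^(3/2)/48 + 25·x^2·e^(3/2)/8 + 5·x·e^(3/2)/2 - e^(3/2)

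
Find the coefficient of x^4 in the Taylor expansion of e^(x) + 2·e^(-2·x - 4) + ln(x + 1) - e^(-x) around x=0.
Expand to order 4: e^(x) + 2·e^(-2·x - 4) + ln(x + 1) - e^(-x) = x^4·(-1/4 + 4·e^(-4)/3) + x^3·(2/3 - 8·e^(-4)/3) + x^2·(-1/2 + 4·e^(-4)) + x·(3 - 4·e^(-4)) + 2·e^(-4) + O(x^5).
The coefficient of x^4 is -1/4 + 4·e^(-4)/3.

Final answer: -1/4 + 4·e^(-4)/3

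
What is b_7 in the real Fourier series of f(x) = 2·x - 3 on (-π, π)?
b_7 = (1/π) ∫_{-π}^{π} f(x)·sin(7x) dx.
Evaluate the integral (use parity and integration by parts as needed): b_7 = 4/7.

Final answer: 4/7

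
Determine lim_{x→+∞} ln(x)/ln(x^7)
This is an ∞/∞ indeterminate form as x → +∞.
Write ln(x^7) = 7·ln(x), reducing the quotient to 1/7.
Limit = 1/7.

Final answer: 1/7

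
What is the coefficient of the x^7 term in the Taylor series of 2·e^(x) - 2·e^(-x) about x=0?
Expand to order 7: 2·e^(x) - 2·e^(-x) = x^7/1260 + x^5/30 + 2·x^3/3 + 4·x + O(x^8).
The coefficient of x^7 is 1/1260.

Final answer: 1/1260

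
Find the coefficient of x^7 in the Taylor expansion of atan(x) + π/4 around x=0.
Expand to order 7: atan(x) + π/4 = -x^7/7 + x^5/5 - x^3/3 + x + π/4 + O(x^8).
The coefficient of x^7 is -1/7.

Final answer: -1/7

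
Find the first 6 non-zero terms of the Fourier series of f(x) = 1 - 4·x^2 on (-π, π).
16·cos(x) - 4·cos(2·x) + 16·cos(3·x)/9 - cos(4·x) + 16·cos(5·x)/25 - 4·π^2/3 + 1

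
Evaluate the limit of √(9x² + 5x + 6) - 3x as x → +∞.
As x → +∞: multiply by the conjugate to get (5x+6)/(√(9x²+5x+6)+3x); the denominator ~ 6x, so the limit is 5/6.
Limit = 5/6.

Final answer: 5/6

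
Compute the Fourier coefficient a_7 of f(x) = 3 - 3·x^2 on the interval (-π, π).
a_7 = (1/π) ∫_{-π}^{π} f(x)·cos(7x) dx.
Evaluate the integral (use parity and integration by parts as needed): a_7 = 12/49.

Final answer: 12/49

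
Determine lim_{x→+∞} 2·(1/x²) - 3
Evaluate the dominant behaviour as x → +∞; each term tends to a finite value or vanishes.
Limit = -3.

Final answer: -3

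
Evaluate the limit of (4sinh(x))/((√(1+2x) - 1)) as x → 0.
Both numerator and denominator → 0 as x → 0; this is a 0/0 indeterminate form.
Expand each to leading order near x = 0: numerator ~ 4·x, denominator ~ x.
The limit of the ratio is 4.

Final answer: 4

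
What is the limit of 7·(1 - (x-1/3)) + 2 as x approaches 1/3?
Direct substitution at x = 1/3 gives 9.

Final answer: 9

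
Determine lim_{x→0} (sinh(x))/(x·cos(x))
Both numerator and denominator → 0 as x → 0; this is a 0/0 indeterminate form.
Expand each to leading order near x = 0: numerator ~ x, denominator ~ x.
The limit of the ratio is 1.

Final answer: 1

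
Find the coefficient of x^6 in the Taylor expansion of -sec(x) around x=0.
Expand to order 6: -sec(x) = -61·x^6/720 - 5·x^4/24 - x^2/2 - 1 + O(x^7).
The coefficient of x^6 is -61/720.

Final answer: -61/720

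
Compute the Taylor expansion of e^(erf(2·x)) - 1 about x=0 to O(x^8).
x^7·(-128/(21·√(π)) - 512/(9·π^(5/2)) + 1024/(315·π^(7/2)) + 4864/(45·π^(3/2))) + x^6·(-512/(9·π^2) + 256/(45·π^3) + 1792/(45·π)) + x^5·(-128/(3·π^(3/2)) + 128/(15·π^(5/2)) + 32/(5·√(π))) + x^4·(-64/(3·π) + 32/(3·π^2)) + x^3·(-16/(3·√(π)) + 32/(3·π^(3/2))) + 8·x^2/π + 4·x/√(π)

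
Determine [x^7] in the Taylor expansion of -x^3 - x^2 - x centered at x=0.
Expand to order 7: -x^3 - x^2 - x = -x^3 - x^2 - x + O(x^8).
The coefficient of x^7 is 0.

Final answer: 0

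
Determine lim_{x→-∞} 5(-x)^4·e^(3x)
This is a 0·∞ indeterminate form at x → -∞.
Rewrite the product as 5(-x)^4 / e^(-3x) (an ∞/∞ form) and apply L'Hôpital, or use the standard hierarchy e^(3|x|) ≫ |(-x)^4| as x → -∞.
The indeterminate product → 0, so the limit = 0.

Final answer: 0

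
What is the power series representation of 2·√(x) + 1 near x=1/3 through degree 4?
1 + 2·√(3)/3 + √(3)·(x - 1/3) - 3·√(3)·(x - 1/3)^2/4 + 9·√(3)·(x - 1/3)^3/8 - 135·√(3)·(x - 1/3)^4/64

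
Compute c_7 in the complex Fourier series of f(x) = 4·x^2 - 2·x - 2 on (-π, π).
Compute the real Fourier coefficients first: a_7 = -16/49, b_7 = -4/7.
Then c_7 = (a_7 − i·b_7)/2 = -8/49 + 2·i/7.

Final answer: -8/49 + 2·i/7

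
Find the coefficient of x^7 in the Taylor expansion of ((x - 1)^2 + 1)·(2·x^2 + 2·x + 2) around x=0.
Expand to order 7: ((x - 1)^2 + 1)·(2·x^2 + 2·x + 2) = 2·x^4 - 2·x^3 + 2·x^2 + 4 + O(x^8).
The coefficient of x^7 is 0.

Final answer: 0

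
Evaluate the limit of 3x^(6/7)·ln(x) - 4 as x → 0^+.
The product is a 0·∞ indeterminate form at x → 0⁺.
Rewrite the product as 3·ln(x) / x^(-6/7) and apply L'Hôpital, or use the standard hierarchy x^(-6/7) ≫ |ln x| as x → 0⁺.
The indeterminate product → 0, so the limit = -4.

Final answer: -4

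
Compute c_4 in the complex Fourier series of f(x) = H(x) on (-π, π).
Compute the real Fourier coefficients first: a_4 = 0, b_4 = 0.
Then c_4 = (a_4 − i·b_4)/2 = 0.

Final answer: 0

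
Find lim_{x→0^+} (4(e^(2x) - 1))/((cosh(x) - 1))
Both numerator and denominator → 0 as x → 0^+; this is a 0/0 indeterminate form.
Expand each to leading order near x = 0: numerator ~ 8·x, denominator ~ x^2/2.
The limit of the ratio is ∞.

Final answer: ∞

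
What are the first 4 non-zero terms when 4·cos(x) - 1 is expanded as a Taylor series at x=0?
-x^6/180 + x^4/6 - 2·x^2 + 3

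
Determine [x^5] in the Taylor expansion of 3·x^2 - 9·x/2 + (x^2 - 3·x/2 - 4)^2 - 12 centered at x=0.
Expand to order 5: 3·x^2 - 9·x/2 + (x^2 - 3·x/2 - 4)^2 - 12 = x^4 - 3·x^3 - 11·x^2/4 + 15·x/2 + 4 + O(x^6).
The coefficient of x^5 is 0.

Final answer: 0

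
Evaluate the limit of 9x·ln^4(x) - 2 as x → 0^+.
The product is a 0·∞ indeterminate form at x → 0⁺.
Rewrite the product as 9·ln^4(x) / x^(-1) and apply L'Hôpital, or use the standard hierarchy x^(-1) ≫ |ln x|^4 as x → 0⁺.
The indeterminate product → 0, so the limit = -2.

Final answer: -2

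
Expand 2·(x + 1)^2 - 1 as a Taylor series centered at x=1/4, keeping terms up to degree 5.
17/8 + 5·(x - 1/4) + 2·(x - 1/4)^2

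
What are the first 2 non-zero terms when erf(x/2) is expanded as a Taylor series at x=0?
-x^3/(12·√(π)) + x/√(π)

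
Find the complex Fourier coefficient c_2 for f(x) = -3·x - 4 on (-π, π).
Compute the real Fourier coefficients first: a_2 = 0, b_2 = 3.
Then c_2 = (a_2 − i·b_2)/2 = -3·i/2.

Final answer: -3·i/2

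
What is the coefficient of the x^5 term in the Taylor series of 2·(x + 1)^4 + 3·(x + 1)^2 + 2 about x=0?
Expand to order 5: 2·(x + 1)^4 + 3·(x + 1)^2 + 2 = 2·x^4 + 8·x^3 + 15·x^2 + 14·x + 7 + O(x^6).
The coefficient of x^5 is 0.

Final answer: 0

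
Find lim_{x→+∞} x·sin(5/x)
As x → +∞: let u = 5/x → 0⁺; then x·sin(5/x) = 5·sin(u)/u → 5·1 = 5.
Limit = 5.

Final answer: 5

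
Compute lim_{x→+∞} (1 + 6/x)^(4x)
As x → +∞: write (1 + 6/x)^(4x) = ((1 + 6/x)^x)^4 → (e^6)^4 = e^24.
Limit = e^(24).

Final answer: e^(24)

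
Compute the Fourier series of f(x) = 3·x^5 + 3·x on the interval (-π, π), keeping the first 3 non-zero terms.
(-120·π^2 + 6·π^4 + 726)·sin(x) + (-3·π^4 - 51/2 + 15·π^2)·sin(2·x) + (-40·π^2/9 + 134/27 + 2·π^4)·sin(3·x)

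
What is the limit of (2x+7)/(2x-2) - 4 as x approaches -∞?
Evaluate the dominant behaviour as x → -∞; each term tends to a finite value or vanishes.
Limit = -3.

Final answer: -3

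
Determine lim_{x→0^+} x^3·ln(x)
This is a 0·∞ indeterminate form at x → 0⁺.
Rewrite the product as ln(x) / x^(-3) and apply L'Hôpital, or use the standard hierarchy x^(-3) ≫ |ln x| as x → 0⁺.
The indeterminate product → 0, so the limit = 0.

Final answer: 0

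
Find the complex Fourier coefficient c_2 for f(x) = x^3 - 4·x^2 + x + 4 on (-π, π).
Compute the real Fourier coefficients first: a_2 = -4, b_2 = 1/2 - π^2.
Then c_2 = (a_2 − i·b_2)/2 = -2 - i/4 + i·π^2/2.

Final answer: -2 - i/4 + i·π^2/2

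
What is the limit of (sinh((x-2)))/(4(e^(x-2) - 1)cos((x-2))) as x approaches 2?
Both numerator and denominator → 0 as x → 2; this is a 0/0 indeterminate form.
Expand each to leading order near x = 2: numerator ~ (x - 2), denominator ~ 4·(x - 2).
The limit of the ratio is 1/4.

Final answer: 1/4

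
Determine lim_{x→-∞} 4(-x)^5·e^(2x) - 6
The product is a 0·∞ indeterminate form at x → -∞.
Rewrite the product as 4(-x)^5 / e^(-2x) (an ∞/∞ form) and apply L'Hôpital, or use the standard hierarchy e^(2|x|) ≫ |(-x)^5| as x → -∞.
The indeterminate product → 0, so the limit = -6.

Final answer: -6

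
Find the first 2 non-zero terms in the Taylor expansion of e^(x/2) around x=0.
x/2 + 1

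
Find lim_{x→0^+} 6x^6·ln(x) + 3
The product is a 0·∞ indeterminate form at x → 0⁺.
Rewrite the product as 6·ln(x) / x^(-6) and apply L'Hôpital, or use the standard hierarchy x^(-6) ≫ |ln x| as x → 0⁺.
The indeterminate product → 0, so the limit = 3.

Final answer: 3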